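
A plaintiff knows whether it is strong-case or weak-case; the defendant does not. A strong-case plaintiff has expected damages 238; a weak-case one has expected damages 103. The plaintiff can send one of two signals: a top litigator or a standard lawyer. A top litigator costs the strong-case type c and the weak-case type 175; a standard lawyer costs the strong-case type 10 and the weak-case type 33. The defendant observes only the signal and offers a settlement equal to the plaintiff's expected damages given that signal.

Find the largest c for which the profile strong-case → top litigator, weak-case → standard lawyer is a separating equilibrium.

145

Under separation: top litigator → strong-case (pays 238); standard lawyer → weak-case (pays 103).
Weak-case: 103 − 33 = 70 ≥ 238 − 175 = 63. Holds regardless of c. ✓
Strong-case: 238 − c ≥ 103 − 10, so c ≤ 238 − 93 = 145.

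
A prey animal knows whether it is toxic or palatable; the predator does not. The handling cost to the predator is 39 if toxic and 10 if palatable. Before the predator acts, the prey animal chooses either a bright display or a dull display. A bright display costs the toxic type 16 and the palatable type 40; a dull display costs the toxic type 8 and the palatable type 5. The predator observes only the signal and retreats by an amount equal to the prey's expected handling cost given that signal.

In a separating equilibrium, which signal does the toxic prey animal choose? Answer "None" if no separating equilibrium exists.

Try toxic → bright display, palatable → dull display:
  If types separate, bright display earns payment 39 and dull display earns 10.
  Toxic: bright display gives 39 − 16 = 23; dull display gives 10 − 8 = 2. No deviation. ✓
  Palatable: dull display gives 10 − 5 = 5; bright display gives 39 − 40 = -1. No deviation. ✓
Both hold — the toxic type sends bright display.

bright display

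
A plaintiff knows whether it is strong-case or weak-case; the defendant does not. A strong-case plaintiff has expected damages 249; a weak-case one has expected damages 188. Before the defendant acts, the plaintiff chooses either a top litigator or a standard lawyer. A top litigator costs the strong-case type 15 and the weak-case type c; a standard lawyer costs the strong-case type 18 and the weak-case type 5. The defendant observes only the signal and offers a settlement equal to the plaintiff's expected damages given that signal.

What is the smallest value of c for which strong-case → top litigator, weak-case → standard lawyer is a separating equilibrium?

66

Under separation: top litigator → strong-case (pays 249); standard lawyer → weak-case (pays 188).
Strong-case: 249 − 15 = 234 ≥ 188 − 18 = 170. Holds regardless of c. ✓
Weak-case: 188 − 5 ≥ 249 − c, so c ≥ 249 − 183 = 66.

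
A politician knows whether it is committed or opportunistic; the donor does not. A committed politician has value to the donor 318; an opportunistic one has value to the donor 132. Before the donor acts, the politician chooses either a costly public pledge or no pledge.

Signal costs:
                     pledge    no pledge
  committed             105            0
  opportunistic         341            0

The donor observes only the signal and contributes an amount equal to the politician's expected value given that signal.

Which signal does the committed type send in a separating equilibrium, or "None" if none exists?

Try committed → pledge, opportunistic → no pledge:
  If types separate, pledge earns payment 318 and no pledge earns 132.
  Committed: pledge gives 318 − 105 = 213; no pledge gives 132 − 0 = 132. No deviation. ✓
  Opportunistic: no pledge gives 132 − 0 = 132; pledge gives 318 − 341 = -23. No deviation. ✓
Both hold — the committed type sends pledge.

pledge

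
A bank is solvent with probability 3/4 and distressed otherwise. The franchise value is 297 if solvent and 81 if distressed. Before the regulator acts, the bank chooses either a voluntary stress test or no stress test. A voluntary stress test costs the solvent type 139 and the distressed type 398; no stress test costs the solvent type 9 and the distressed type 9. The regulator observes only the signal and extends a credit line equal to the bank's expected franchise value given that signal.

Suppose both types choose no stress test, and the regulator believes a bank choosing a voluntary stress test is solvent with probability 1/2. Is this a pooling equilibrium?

Yes

At the pooled signal (no stress test) the regulator holds the prior 3/4 and pays 3/4·297 + 1/4·81 = 243. Off-path (stress test) belief 1/2 gives 1/2·297 + 1/2·81 = 189.
Solvent: no stress test gives 243 − 9 = 234; stress test gives 189 − 139 = 50. Stays. ✓
Distressed: no stress test gives 243 − 9 = 234; stress test gives 189 − 398 = -209. Stays. ✓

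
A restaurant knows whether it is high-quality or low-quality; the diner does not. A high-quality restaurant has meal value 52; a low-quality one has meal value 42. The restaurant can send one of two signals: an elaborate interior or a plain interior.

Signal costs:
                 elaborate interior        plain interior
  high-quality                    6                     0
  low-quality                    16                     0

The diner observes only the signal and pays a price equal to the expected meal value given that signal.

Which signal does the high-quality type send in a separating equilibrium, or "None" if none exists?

elaborate interior

Try high-quality → elaborate interior, low-quality → plain interior:
  Under separation the diner infers type exactly: elaborate interior → high-quality (pays 52), plain interior → low-quality (pays 42).
  High-quality: elaborate interior gives 52 − 6 = 46; plain interior gives 42 − 0 = 42. No deviation. ✓
  Low-quality: plain interior gives 42 − 0 = 42; elaborate interior gives 52 − 16 = 36. No deviation. ✓
Both hold — the high-quality type sends elaborate interior.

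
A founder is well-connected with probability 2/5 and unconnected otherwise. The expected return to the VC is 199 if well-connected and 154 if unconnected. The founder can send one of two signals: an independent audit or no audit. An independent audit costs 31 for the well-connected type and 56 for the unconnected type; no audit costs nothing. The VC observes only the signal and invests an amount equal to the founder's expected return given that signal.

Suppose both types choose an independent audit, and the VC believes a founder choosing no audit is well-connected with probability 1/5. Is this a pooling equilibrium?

No

At the pooled signal (audit) the VC holds the prior 2/5 and pays 2/5·199 + 3/5·154 = 172. Off-path (no audit) belief 1/5 gives 1/5·199 + 4/5·154 = 163.
Well-connected: audit gives 172 − 31 = 141; no audit gives 163 − 0 = 163. Deviates. ✗
Unconnected: audit gives 172 − 56 = 116; no audit gives 163 − 0 = 163. Deviates. ✗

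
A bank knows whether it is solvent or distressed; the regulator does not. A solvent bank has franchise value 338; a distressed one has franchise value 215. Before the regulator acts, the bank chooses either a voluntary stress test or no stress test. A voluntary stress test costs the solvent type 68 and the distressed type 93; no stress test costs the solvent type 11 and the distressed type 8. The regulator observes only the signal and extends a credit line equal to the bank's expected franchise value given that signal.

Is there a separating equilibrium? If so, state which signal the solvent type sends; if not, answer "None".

Try solvent → stress test, distressed → no stress test:
  Under separation the regulator infers type exactly: stress test → solvent (pays 338), no stress test → distressed (pays 215).
  Solvent: stress test gives 338 − 68 = 270; no stress test gives 215 − 11 = 204. No deviation. ✓
  Distressed: no stress test gives 215 − 8 = 207; stress test gives 338 − 93 = 245. Would deviate. ✗
Try solvent → no stress test, distressed → stress test:
  Under separation the regulator infers type exactly: no stress test → solvent (pays 338), stress test → distressed (pays 215).
  Solvent: no stress test gives 338 − 11 = 327; stress test gives 215 − 68 = 147. No deviation. ✓
  Distressed: stress test gives 215 − 93 = 122; no stress test gives 338 − 8 = 330. Would deviate. ✗
Neither assignment is incentive-compatible.

None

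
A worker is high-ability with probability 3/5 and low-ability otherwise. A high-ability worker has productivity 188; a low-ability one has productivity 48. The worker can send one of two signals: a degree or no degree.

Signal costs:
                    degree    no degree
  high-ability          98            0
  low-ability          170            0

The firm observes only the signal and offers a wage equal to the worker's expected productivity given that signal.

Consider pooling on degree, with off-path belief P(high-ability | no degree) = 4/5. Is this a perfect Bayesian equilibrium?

At the pooled signal (degree) the firm holds the prior 3/5 and pays 3/5·188 + 2/5·48 = 132. Off-path (no degree) belief 4/5 gives 4/5·188 + 1/5·48 = 160.
High-ability: degree gives 132 − 98 = 34; no degree gives 160 − 0 = 160. Deviates. ✗
Low-ability: degree gives 132 − 170 = -38; no degree gives 160 − 0 = 160. Deviates. ✗

No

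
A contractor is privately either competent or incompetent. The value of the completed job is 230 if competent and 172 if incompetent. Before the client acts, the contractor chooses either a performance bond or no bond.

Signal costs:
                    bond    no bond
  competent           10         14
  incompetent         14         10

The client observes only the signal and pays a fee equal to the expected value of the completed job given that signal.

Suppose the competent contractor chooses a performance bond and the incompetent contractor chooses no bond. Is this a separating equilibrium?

No

Under separation the client infers type exactly: bond → competent (pays 230), no bond → incompetent (pays 172).
Competent: bond gives 230 − 10 = 220; no bond gives 172 − 14 = 158. No deviation. ✓
Incompetent: no bond gives 172 − 10 = 162; bond gives 230 − 14 = 216. Would deviate. ✗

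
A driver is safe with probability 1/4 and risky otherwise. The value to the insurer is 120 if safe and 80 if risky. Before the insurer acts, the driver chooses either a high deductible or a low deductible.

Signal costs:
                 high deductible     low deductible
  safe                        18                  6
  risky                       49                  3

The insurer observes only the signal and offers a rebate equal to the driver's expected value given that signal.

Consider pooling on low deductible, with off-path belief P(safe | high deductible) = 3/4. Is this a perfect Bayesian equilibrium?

At the pooled signal (low deductible) the insurer holds the prior 1/4 and pays 1/4·120 + 3/4·80 = 90. Off-path (high deductible) belief 3/4 gives 3/4·120 + 1/4·80 = 110.
Safe: low deductible gives 90 − 6 = 84; high deductible gives 110 − 18 = 92. Deviates. ✗
Risky: low deductible gives 90 − 3 = 87; high deductible gives 110 − 49 = 61. Stays. ✓

No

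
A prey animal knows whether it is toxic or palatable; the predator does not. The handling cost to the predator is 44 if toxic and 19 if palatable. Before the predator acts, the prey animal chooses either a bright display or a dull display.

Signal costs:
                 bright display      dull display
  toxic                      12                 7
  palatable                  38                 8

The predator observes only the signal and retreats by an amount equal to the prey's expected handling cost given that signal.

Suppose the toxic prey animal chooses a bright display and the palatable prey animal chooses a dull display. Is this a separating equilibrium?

Yes

Under separation the predator infers type exactly: bright display → toxic (pays 44), dull display → palatable (pays 19).
Toxic: bright display gives 44 − 12 = 32; dull display gives 19 − 7 = 12. No deviation. ✓
Palatable: dull display gives 19 − 8 = 11; bright display gives 44 − 38 = 6. No deviation. ✓
Neither type gains from mimicking the other.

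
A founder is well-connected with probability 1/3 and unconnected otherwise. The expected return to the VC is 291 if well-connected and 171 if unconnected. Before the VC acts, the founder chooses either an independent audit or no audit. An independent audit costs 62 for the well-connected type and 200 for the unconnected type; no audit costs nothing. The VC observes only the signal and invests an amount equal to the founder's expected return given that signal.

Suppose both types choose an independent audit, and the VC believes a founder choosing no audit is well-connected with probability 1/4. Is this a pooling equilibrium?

At the pooled signal (audit) the VC holds the prior 1/3 and pays 1/3·291 + 2/3·171 = 211. Off-path (no audit) belief 1/4 gives 1/4·291 + 3/4·171 = 201.
Well-connected: audit gives 211 − 62 = 149; no audit gives 201 − 0 = 201. Deviates. ✗
Unconnected: audit gives 211 − 200 = 11; no audit gives 201 − 0 = 201. Deviates. ✗

No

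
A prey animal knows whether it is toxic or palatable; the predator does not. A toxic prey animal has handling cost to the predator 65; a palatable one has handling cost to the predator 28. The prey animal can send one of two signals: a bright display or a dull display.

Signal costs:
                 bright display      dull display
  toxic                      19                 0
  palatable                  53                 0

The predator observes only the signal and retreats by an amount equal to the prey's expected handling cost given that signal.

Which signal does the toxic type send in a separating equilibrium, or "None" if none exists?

bright display

Try toxic → bright display, palatable → dull display:
  Under separation the predator infers type exactly: bright display → toxic (pays 65), dull display → palatable (pays 28).
  Toxic: bright display gives 65 − 19 = 46; dull display gives 28 − 0 = 28. No deviation. ✓
  Palatable: dull display gives 28 − 0 = 28; bright display gives 65 − 53 = 12. No deviation. ✓
Both hold — the toxic type sends bright display.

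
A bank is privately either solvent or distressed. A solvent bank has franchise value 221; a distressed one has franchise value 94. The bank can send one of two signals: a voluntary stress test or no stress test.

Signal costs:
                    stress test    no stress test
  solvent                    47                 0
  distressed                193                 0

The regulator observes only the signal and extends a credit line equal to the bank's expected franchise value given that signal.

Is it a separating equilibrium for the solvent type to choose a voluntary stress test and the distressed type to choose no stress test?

Yes

Under separation the regulator infers type exactly: stress test → solvent (pays 221), no stress test → distressed (pays 94).
Solvent: stress test gives 221 − 47 = 174; no stress test gives 94 − 0 = 94. No deviation. ✓
Distressed: no stress test gives 94 − 0 = 94; stress test gives 221 − 193 = 28. No deviation. ✓
Both incentive constraints hold.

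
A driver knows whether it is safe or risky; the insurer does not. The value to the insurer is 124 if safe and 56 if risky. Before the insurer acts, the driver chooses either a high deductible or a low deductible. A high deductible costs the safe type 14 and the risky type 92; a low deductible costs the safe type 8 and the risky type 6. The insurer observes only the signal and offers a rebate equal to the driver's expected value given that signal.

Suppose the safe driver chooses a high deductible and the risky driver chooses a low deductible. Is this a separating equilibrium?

Yes

Under separation the insurer infers type exactly: high deductible → safe (pays 124), low deductible → risky (pays 56).
Safe: high deductible gives 124 − 14 = 110; low deductible gives 56 − 8 = 48. No deviation. ✓
Risky: low deductible gives 56 − 6 = 50; high deductible gives 124 − 92 = 32. No deviation. ✓
Both incentive constraints hold.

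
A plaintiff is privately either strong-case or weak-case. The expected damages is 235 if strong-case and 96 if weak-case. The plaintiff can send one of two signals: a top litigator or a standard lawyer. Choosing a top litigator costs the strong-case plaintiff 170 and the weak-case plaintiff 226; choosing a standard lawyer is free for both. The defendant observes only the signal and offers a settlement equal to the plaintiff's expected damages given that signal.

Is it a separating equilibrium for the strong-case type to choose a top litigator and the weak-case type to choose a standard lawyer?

Under separation the defendant infers type exactly: top litigator → strong-case (pays 235), standard lawyer → weak-case (pays 96).
Strong-case: top litigator gives 235 − 170 = 65; standard lawyer gives 96 − 0 = 96. Would deviate. ✗
Weak-case: standard lawyer gives 96 − 0 = 96; top litigator gives 235 − 226 = 9. No deviation. ✓

No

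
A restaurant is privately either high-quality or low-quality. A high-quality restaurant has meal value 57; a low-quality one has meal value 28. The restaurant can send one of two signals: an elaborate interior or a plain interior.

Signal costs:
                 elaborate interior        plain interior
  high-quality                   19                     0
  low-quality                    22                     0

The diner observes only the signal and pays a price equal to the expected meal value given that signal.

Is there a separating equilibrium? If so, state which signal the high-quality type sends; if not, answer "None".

Try high-quality → elaborate interior, low-quality → plain interior:
  Under separation the diner infers type exactly: elaborate interior → high-quality (pays 57), plain interior → low-quality (pays 28).
  High-quality: elaborate interior gives 57 − 19 = 38; plain interior gives 28 − 0 = 28. No deviation. ✓
  Low-quality: plain interior gives 28 − 0 = 28; elaborate interior gives 57 − 22 = 35. Would deviate. ✗
Try high-quality → plain interior, low-quality → elaborate interior:
  Under separation the diner infers type exactly: plain interior → high-quality (pays 57), elaborate interior → low-quality (pays 28).
  High-quality: plain interior gives 57 − 0 = 57; elaborate interior gives 28 − 19 = 9. No deviation. ✓
  Low-quality: elaborate interior gives 28 − 22 = 6; plain interior gives 57 − 0 = 57. Would deviate. ✗
Neither assignment is incentive-compatible.

None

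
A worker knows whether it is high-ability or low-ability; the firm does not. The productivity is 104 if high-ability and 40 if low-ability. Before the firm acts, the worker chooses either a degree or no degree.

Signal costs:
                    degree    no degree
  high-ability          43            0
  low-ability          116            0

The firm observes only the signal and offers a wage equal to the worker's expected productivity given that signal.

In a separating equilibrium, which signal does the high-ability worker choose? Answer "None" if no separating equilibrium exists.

degree

Try high-ability → degree, low-ability → no degree:
  Under separation the firm infers type exactly: degree → high-ability (pays 104), no degree → low-ability (pays 40).
  High-ability: degree gives 104 − 43 = 61; no degree gives 40 − 0 = 40. No deviation. ✓
  Low-ability: no degree gives 40 − 0 = 40; degree gives 104 − 116 = -12. No deviation. ✓
Both hold — the high-ability type sends degree.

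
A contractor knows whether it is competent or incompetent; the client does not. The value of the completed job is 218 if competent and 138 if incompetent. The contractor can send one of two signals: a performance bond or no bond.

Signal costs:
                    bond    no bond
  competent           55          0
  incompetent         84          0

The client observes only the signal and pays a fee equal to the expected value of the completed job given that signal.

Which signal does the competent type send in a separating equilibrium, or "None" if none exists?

Try competent → bond, incompetent → no bond:
  Under separation the client infers type exactly: bond → competent (pays 218), no bond → incompetent (pays 138).
  Competent: bond gives 218 − 55 = 163; no bond gives 138 − 0 = 138. No deviation. ✓
  Incompetent: no bond gives 138 − 0 = 138; bond gives 218 − 84 = 134. No deviation. ✓
Both hold — the competent type sends bond.

bond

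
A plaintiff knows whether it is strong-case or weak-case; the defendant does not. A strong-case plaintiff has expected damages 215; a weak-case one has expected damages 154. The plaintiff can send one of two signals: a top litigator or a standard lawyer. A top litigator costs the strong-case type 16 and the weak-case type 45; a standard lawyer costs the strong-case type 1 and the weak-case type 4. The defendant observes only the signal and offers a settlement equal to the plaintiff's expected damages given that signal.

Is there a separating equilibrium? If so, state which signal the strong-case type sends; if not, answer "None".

None

Try strong-case → top litigator, weak-case → standard lawyer:
  Under separation the defendant infers type exactly: top litigator → strong-case (pays 215), standard lawyer → weak-case (pays 154).
  Strong-case: top litigator gives 215 − 16 = 199; standard lawyer gives 154 − 1 = 153. No deviation. ✓
  Weak-case: standard lawyer gives 154 − 4 = 150; top litigator gives 215 − 45 = 170. Would deviate. ✗
Try strong-case → standard lawyer, weak-case → top litigator:
  Under separation the defendant infers type exactly: standard lawyer → strong-case (pays 215), top litigator → weak-case (pays 154).
  Strong-case: standard lawyer gives 215 − 1 = 214; top litigator gives 154 − 16 = 138. No deviation. ✓
  Weak-case: top litigator gives 154 − 45 = 109; standard lawyer gives 215 − 4 = 211. Would deviate. ✗
Neither assignment is incentive-compatible.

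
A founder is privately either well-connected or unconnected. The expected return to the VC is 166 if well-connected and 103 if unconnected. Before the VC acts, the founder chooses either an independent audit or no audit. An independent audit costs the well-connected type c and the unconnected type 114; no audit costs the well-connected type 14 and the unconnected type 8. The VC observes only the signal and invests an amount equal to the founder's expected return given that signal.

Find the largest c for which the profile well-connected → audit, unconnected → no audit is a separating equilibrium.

77

Under separation: audit → well-connected (pays 166); no audit → unconnected (pays 103).
Unconnected: 103 − 8 = 95 ≥ 166 − 114 = 52. Holds regardless of c. ✓
Well-connected: 166 − c ≥ 103 − 14, so c ≤ 166 − 89 = 77.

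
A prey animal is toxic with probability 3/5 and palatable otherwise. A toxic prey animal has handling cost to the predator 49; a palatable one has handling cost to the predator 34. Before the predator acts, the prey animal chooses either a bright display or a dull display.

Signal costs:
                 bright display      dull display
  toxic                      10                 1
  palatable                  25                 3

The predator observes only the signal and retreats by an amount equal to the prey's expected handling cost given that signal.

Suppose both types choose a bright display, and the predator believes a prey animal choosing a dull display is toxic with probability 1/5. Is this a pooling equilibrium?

No

At the pooled signal (bright display) the predator holds the prior 3/5 and pays 3/5·49 + 2/5·34 = 43. Off-path (dull display) belief 1/5 gives 1/5·49 + 4/5·34 = 37.
Toxic: bright display gives 43 − 10 = 33; dull display gives 37 − 1 = 36. Deviates. ✗
Palatable: bright display gives 43 − 25 = 18; dull display gives 37 − 3 = 34. Deviates. ✗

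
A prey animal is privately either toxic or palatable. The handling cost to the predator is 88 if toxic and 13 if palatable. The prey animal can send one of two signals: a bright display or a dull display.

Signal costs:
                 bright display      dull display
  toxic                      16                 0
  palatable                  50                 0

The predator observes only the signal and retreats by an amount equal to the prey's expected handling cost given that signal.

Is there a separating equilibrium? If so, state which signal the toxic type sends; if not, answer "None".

Try toxic → bright display, palatable → dull display:
  If types separate, bright display earns payment 88 and dull display earns 13.
  Toxic: bright display gives 88 − 16 = 72; dull display gives 13 − 0 = 13. No deviation. ✓
  Palatable: dull display gives 13 − 0 = 13; bright display gives 88 − 50 = 38. Would deviate. ✗
Try toxic → dull display, palatable → bright display:
  If types separate, dull display earns payment 88 and bright display earns 13.
  Toxic: dull display gives 88 − 0 = 88; bright display gives 13 − 16 = -3. No deviation. ✓
  Palatable: bright display gives 13 − 50 = -37; dull display gives 88 − 0 = 88. Would deviate. ✗
Neither assignment is incentive-compatible.

None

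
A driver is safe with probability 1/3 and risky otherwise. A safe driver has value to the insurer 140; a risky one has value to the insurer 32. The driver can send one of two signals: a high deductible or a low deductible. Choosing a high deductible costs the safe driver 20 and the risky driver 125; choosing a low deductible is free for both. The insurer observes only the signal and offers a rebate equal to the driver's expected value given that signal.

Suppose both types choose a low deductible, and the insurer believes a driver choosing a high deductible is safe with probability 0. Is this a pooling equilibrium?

Yes

At the pooled signal (low deductible) the insurer holds the prior 1/3 and pays 1/3·140 + 2/3·32 = 68. Off-path (high deductible) belief 0 gives 0·140 + 1·32 = 32.
Safe: low deductible gives 68 − 0 = 68; high deductible gives 32 − 20 = 12. Stays. ✓
Risky: low deductible gives 68 − 0 = 68; high deductible gives 32 − 125 = -93. Stays. ✓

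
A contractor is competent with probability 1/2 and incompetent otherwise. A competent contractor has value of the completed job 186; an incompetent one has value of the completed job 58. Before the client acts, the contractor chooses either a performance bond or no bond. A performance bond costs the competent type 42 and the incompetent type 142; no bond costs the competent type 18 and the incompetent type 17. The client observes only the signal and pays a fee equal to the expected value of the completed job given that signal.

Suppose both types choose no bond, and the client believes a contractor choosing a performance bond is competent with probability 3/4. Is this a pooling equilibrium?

On the equilibrium path (no bond) the client holds the prior 1/2 and pays 1/2·186 + 1/2·58 = 122. Off-path (bond) belief 3/4 gives 3/4·186 + 1/4·58 = 154.
Competent: no bond gives 122 − 18 = 104; bond gives 154 − 42 = 112. Deviates. ✗
Incompetent: no bond gives 122 − 17 = 105; bond gives 154 − 142 = 12. Stays. ✓

No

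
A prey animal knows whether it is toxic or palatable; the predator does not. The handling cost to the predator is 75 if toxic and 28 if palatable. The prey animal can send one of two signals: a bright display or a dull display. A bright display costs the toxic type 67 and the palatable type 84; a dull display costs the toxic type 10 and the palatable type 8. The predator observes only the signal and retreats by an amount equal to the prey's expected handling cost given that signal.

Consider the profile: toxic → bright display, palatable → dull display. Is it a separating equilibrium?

If types separate, bright display earns payment 75 and dull display earns 28.
Toxic: bright display gives 75 − 67 = 8; dull display gives 28 − 10 = 18. Would deviate. ✗
Palatable: dull display gives 28 − 8 = 20; bright display gives 75 − 84 = -9. No deviation. ✓

No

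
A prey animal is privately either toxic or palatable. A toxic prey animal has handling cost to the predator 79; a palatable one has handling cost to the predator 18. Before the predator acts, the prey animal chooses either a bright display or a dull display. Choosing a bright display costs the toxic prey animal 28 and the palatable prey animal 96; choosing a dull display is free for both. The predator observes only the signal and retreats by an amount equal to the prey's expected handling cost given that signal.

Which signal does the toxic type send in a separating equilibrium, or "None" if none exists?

bright display

Try toxic → bright display, palatable → dull display:
  If types separate, bright display earns payment 79 and dull display earns 18.
  Toxic: bright display gives 79 − 28 = 51; dull display gives 18 − 0 = 18. No deviation. ✓
  Palatable: dull display gives 18 − 0 = 18; bright display gives 79 − 96 = -17. No deviation. ✓
Both hold — the toxic type sends bright display.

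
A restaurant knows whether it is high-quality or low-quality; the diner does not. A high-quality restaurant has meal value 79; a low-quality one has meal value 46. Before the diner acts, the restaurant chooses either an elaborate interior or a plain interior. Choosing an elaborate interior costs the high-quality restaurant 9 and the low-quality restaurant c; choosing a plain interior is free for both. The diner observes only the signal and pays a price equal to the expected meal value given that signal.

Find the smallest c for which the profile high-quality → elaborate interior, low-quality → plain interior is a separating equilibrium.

Under separation: elaborate interior → high-quality (pays 79); plain interior → low-quality (pays 46).
High-quality: 79 − 9 = 70 ≥ 46 − 0 = 46. Holds regardless of c. ✓
Low-quality: 46 − 0 ≥ 79 − c, so c ≥ 79 − 46 = 33.

33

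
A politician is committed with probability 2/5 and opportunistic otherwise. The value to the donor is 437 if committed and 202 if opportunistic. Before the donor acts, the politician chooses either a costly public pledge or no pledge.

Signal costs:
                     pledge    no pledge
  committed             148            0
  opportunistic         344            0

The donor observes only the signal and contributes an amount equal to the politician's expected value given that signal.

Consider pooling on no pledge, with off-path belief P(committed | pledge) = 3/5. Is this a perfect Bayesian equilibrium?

Yes

At the pooled signal (no pledge) the donor holds the prior 2/5 and pays 2/5·437 + 3/5·202 = 296. Off-path (pledge) belief 3/5 gives 3/5·437 + 2/5·202 = 343.
Committed: no pledge gives 296 − 0 = 296; pledge gives 343 − 148 = 195. Stays. ✓
Opportunistic: no pledge gives 296 − 0 = 296; pledge gives 343 − 344 = -1. Stays. ✓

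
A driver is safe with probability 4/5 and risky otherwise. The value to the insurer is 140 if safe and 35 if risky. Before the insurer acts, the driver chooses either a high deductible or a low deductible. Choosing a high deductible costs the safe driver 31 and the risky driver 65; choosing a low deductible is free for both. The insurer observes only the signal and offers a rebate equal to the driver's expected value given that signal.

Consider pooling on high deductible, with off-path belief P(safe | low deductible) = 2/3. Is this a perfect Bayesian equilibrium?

No

At the pooled signal (high deductible) the insurer holds the prior 4/5 and pays 4/5·140 + 1/5·35 = 119. Off-path (low deductible) belief 2/3 gives 2/3·140 + 1/3·35 = 105.
Safe: high deductible gives 119 − 31 = 88; low deductible gives 105 − 0 = 105. Deviates. ✗
Risky: high deductible gives 119 − 65 = 54; low deductible gives 105 − 0 = 105. Deviates. ✗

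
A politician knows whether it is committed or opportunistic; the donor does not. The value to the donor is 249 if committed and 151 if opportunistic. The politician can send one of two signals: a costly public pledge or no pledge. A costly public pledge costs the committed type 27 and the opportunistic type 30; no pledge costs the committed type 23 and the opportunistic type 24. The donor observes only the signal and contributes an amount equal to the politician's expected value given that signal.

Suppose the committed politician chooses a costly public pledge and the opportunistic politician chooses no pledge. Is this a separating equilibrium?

If types separate, pledge earns payment 249 and no pledge earns 151.
Committed: pledge gives 249 − 27 = 222; no pledge gives 151 − 23 = 128. No deviation. ✓
Opportunistic: no pledge gives 151 − 24 = 127; pledge gives 249 − 30 = 219. Would deviate. ✗

No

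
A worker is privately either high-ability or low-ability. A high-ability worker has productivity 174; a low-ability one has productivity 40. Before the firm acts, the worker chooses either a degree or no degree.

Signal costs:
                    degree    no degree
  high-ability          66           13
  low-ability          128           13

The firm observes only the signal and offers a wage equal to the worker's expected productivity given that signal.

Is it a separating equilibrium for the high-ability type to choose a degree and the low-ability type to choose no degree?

No

If types separate, degree earns payment 174 and no degree earns 40.
High-ability: degree gives 174 − 66 = 108; no degree gives 40 − 13 = 27. No deviation. ✓
Low-ability: no degree gives 40 − 13 = 27; degree gives 174 − 128 = 46. Would deviate. ✗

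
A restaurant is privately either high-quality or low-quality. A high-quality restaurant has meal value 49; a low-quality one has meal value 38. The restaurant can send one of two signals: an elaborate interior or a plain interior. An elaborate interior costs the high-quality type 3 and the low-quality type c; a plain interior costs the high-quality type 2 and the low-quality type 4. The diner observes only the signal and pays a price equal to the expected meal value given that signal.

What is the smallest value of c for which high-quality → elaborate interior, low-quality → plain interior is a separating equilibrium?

15

Under separation: elaborate interior → high-quality (pays 49); plain interior → low-quality (pays 38).
High-quality: 49 − 3 = 46 ≥ 38 − 2 = 36. Holds regardless of c. ✓
Low-quality: 38 − 4 ≥ 49 − c, so c ≥ 49 − 34 = 15.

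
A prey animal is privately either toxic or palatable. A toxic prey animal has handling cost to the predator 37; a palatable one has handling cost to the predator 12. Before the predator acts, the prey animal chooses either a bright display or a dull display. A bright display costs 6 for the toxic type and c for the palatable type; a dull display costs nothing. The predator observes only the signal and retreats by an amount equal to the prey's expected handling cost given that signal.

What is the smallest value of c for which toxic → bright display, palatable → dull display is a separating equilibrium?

25

Under separation: bright display → toxic (pays 37); dull display → palatable (pays 12).
Toxic: 37 − 6 = 31 ≥ 12 − 0 = 12. Holds regardless of c. ✓
Palatable: 12 − 0 ≥ 37 − c, so c ≥ 37 − 12 = 25.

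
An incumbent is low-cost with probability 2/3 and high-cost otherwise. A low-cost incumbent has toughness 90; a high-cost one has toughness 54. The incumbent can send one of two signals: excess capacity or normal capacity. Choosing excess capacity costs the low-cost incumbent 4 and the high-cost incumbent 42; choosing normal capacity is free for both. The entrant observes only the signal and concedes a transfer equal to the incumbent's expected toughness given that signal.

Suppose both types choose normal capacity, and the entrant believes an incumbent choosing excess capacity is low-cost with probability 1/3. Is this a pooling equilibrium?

On the equilibrium path (normal capacity) the entrant holds the prior 2/3 and pays 2/3·90 + 1/3·54 = 78. Off-path (excess capacity) belief 1/3 gives 1/3·90 + 2/3·54 = 66.
Low-cost: normal capacity gives 78 − 0 = 78; excess capacity gives 66 − 4 = 62. Stays. ✓
High-cost: normal capacity gives 78 − 0 = 78; excess capacity gives 66 − 42 = 24. Stays. ✓
Beliefs are Bayes-consistent on-path and both types best-respond.

Yes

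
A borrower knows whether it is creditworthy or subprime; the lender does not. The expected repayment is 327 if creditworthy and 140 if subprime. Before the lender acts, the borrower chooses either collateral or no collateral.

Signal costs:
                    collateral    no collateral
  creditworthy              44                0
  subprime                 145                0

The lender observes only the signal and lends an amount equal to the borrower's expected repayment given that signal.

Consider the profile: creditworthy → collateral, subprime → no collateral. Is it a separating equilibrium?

If types separate, collateral earns payment 327 and no collateral earns 140.
Creditworthy: collateral gives 327 − 44 = 283; no collateral gives 140 − 0 = 140. No deviation. ✓
Subprime: no collateral gives 140 − 0 = 140; collateral gives 327 − 145 = 182. Would deviate. ✗

No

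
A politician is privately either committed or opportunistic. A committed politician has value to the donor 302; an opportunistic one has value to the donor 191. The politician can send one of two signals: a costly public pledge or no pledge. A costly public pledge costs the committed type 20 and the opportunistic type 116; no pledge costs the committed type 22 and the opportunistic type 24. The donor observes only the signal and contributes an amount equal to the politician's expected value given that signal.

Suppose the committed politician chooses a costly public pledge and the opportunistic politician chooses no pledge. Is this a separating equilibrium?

Under separation the donor infers type exactly: pledge → committed (pays 302), no pledge → opportunistic (pays 191).
Committed: pledge gives 302 − 20 = 282; no pledge gives 191 − 22 = 169. No deviation. ✓
Opportunistic: no pledge gives 191 − 24 = 167; pledge gives 302 − 116 = 186. Would deviate. ✗

No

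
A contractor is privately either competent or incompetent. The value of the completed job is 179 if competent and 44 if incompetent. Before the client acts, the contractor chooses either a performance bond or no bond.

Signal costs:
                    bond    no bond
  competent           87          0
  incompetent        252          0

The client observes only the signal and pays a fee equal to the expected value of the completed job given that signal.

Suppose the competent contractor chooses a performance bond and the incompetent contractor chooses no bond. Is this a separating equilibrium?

Yes

If types separate, bond earns payment 179 and no bond earns 44.
Competent: bond gives 179 − 87 = 92; no bond gives 44 − 0 = 44. No deviation. ✓
Incompetent: no bond gives 44 − 0 = 44; bond gives 179 − 252 = -73. No deviation. ✓
Both incentive constraints hold.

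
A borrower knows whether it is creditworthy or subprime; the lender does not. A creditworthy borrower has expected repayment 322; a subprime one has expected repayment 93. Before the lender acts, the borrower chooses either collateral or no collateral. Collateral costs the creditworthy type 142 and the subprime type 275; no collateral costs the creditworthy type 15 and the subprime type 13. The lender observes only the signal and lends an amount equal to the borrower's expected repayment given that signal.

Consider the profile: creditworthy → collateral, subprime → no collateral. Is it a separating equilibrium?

If types separate, collateral earns payment 322 and no collateral earns 93.
Creditworthy: collateral gives 322 − 142 = 180; no collateral gives 93 − 15 = 78. No deviation. ✓
Subprime: no collateral gives 93 − 13 = 80; collateral gives 322 − 275 = 47. No deviation. ✓
Neither type gains from mimicking the other.

Yes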